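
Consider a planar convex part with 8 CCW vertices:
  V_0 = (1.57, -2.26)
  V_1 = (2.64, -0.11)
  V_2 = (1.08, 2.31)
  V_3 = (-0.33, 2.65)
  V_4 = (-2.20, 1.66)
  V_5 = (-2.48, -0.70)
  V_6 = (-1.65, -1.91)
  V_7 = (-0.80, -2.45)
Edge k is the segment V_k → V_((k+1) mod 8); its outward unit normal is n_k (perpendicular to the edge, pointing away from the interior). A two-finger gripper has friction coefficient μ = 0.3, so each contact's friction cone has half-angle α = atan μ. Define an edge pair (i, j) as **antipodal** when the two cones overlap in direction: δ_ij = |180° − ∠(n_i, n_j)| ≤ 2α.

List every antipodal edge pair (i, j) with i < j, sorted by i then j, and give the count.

α = atan 0.3 = 16.70°;  2α = 33.40°
n_0 = (+0.8953, -0.4455)
n_1 = (+0.8405, +0.5418)
n_2 = (+0.2344, +0.9721)
n_3 = (-0.4679, +0.8838)
n_4 = (-0.9930, +0.1178)
n_5 = (-0.8246, -0.5657)
n_6 = (-0.5362, -0.8441)
n_7 = (+0.0799, -0.9968)
  (0,1): δ = 120.73°  ·
  (0,2): δ = 77.10°  ·
  (0,3): δ = 35.64°  ·
  (0,4): δ = 19.69°  ✓
  (0,5): δ = 60.91°  ·
  (0,6): δ = 84.03°  ·
  (0,7): δ = 121.04°  ·
  (1,2): δ = 136.36°  ·
  (1,3): δ = 94.91°  ·
  (1,4): δ = 39.57°  ·
  (1,5): δ = 1.64°  ✓
  (1,6): δ = 24.77°  ✓
  (1,7): δ = 61.78°  ·
  (2,3): δ = 138.55°  ·
  (2,4): δ = 83.21°  ·
  (2,5): δ = 41.99°  ·
  (2,6): δ = 18.87°  ✓
  (2,7): δ = 18.14°  ✓
  (3,4): δ = 124.66°  ·
  (3,5): δ = 83.45°  ·
  (3,6): δ = 60.32°  ·
  (3,7): δ = 23.31°  ✓
  (4,5): δ = 138.79°  ·
  (4,6): δ = 115.66°  ·
  (4,7): δ = 78.65°  ·
  (5,6): δ = 156.88°  ·
  (5,7): δ = 119.86°  ·
  (6,7): δ = 142.99°  ·
antipodal pairs: 6

count = 6; pairs: (0,4), (1,5), (1,6), (2,6), (2,7), (3,7)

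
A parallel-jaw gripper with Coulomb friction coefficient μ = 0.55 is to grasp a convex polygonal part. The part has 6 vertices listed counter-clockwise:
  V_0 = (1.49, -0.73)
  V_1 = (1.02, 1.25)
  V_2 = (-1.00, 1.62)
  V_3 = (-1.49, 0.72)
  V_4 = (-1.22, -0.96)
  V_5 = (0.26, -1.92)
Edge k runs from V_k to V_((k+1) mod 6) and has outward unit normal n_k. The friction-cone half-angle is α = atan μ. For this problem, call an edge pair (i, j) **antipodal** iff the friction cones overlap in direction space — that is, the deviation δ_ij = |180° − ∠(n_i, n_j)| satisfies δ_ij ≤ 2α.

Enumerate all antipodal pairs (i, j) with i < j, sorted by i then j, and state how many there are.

count = 7; pairs: (0,2), (0,3), (0,4), (1,4), (1,5), (2,5), (3,5)

α = atan 0.55 = 28.81°;  2α = 57.62°
n_0 = (+0.9730, +0.2310)
n_1 = (+0.1802, +0.9836)
n_2 = (-0.8783, +0.4782)
n_3 = (-0.9873, -0.1587)
n_4 = (-0.5442, -0.8390)
n_5 = (+0.6953, -0.7187)
  (0,1): δ = 113.73°  ·
  (0,2): δ = 41.92°  ✓
  (0,3): δ = 4.22°  ✓
  (0,4): δ = 43.68°  ✓
  (0,5): δ = 120.70°  ·
  (1,2): δ = 108.19°  ·
  (1,3): δ = 70.49°  ·
  (1,4): δ = 22.59°  ✓
  (1,5): δ = 54.43°  ✓
  (2,3): δ = 142.30°  ·
  (2,4): δ = 94.40°  ·
  (2,5): δ = 17.38°  ✓
  (3,4): δ = 132.10°  ·
  (3,5): δ = 55.08°  ✓
  (4,5): δ = 102.98°  ·
antipodal pairs: 7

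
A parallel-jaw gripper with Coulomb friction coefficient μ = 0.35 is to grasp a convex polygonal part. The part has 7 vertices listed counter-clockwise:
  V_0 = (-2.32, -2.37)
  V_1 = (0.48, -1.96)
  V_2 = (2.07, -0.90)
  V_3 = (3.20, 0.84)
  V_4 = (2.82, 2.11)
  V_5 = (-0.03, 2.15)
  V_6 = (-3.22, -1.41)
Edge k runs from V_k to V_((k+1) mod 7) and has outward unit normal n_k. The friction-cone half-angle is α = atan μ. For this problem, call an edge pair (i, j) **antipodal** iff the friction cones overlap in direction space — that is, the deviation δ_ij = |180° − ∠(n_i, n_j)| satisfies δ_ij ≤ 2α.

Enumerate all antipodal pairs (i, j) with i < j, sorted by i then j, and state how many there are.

count = 5; pairs: (0,4), (1,4), (1,5), (2,5), (3,6)

α = atan 0.35 = 19.29°;  2α = 38.58°
n_0 = (+0.1449, -0.9894)
n_1 = (+0.5547, -0.8321)
n_2 = (+0.8387, -0.5446)
n_3 = (+0.9580, +0.2867)
n_4 = (+0.0140, +0.9999)
n_5 = (-0.7447, +0.6673)
n_6 = (-0.7295, -0.6839)
  (0,1): δ = 154.64°  ·
  (0,2): δ = 131.33°  ·
  (0,3): δ = 81.67°  ·
  (0,4): δ = 9.13°  ✓
  (0,5): δ = 39.81°  ·
  (0,6): δ = 124.82°  ·
  (1,2): δ = 156.69°  ·
  (1,3): δ = 107.03°  ·
  (1,4): δ = 34.49°  ✓
  (1,5): δ = 14.45°  ✓
  (1,6): δ = 99.46°  ·
  (2,3): δ = 130.34°  ·
  (2,4): δ = 57.80°  ·
  (2,5): δ = 8.86°  ✓
  (2,6): δ = 76.15°  ·
  (3,4): δ = 107.46°  ·
  (3,5): δ = 58.52°  ·
  (3,6): δ = 26.49°  ✓
  (4,5): δ = 131.06°  ·
  (4,6): δ = 46.04°  ·
  (5,6): δ = 94.99°  ·
antipodal pairs: 5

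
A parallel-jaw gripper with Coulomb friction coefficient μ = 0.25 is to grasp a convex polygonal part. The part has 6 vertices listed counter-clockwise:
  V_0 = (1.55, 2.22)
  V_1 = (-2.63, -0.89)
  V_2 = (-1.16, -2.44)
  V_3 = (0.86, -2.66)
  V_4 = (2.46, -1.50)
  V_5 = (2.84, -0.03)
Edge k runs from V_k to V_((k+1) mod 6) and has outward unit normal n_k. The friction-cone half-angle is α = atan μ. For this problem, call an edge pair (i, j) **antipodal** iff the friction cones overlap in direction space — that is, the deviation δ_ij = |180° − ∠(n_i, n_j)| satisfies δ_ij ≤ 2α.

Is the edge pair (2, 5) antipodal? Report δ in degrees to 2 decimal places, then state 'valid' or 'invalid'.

α = atan 0.25 = 14.04°;  2α = 28.07°
edge 2: e_2 = (+2.02, -0.22);  n_2 = (-0.1083, -0.9941)
edge 5: e_5 = (-1.29, +2.25);  n_5 = (+0.8675, +0.4974)
∠(n_2, n_5) = 126.04°
δ = |180° − 126.04°| = 53.96°
53.96° > 2α = 28.07°  →  invalid

δ = 53.96°, invalid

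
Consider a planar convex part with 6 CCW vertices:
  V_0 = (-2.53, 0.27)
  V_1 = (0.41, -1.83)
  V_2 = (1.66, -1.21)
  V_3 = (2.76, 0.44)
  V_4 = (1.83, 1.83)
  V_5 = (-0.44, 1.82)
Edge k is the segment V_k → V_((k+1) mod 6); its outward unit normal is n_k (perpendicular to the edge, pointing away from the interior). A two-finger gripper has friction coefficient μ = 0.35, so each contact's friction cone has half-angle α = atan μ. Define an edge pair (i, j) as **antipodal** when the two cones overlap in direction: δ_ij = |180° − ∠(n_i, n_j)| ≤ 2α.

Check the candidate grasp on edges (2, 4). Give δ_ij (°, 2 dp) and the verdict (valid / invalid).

α = atan 0.35 = 19.29°;  2α = 38.58°
edge 2: e_2 = (+1.10, +1.65);  n_2 = (+0.8321, -0.5547)
edge 4: e_4 = (-2.27, -0.01);  n_4 = (-0.0044, +1.0000)
∠(n_2, n_4) = 123.94°
δ = |180° − 123.94°| = 56.06°
56.06° > 2α = 38.58°  →  invalid

δ = 56.06°, invalid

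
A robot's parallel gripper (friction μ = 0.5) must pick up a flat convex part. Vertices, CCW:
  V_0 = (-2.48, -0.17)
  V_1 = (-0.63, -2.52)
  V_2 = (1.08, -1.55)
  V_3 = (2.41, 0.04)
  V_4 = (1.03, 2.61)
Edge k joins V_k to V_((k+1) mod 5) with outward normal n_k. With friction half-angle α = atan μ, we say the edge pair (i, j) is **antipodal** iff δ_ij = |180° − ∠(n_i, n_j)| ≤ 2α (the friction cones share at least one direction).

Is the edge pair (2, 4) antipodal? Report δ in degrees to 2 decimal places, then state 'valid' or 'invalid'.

δ = 11.71°, valid

α = atan 0.5 = 26.57°;  2α = 53.13°
edge 2: e_2 = (+1.33, +1.59);  n_2 = (+0.7670, -0.6416)
edge 4: e_4 = (-3.51, -2.78);  n_4 = (-0.6209, +0.7839)
∠(n_2, n_4) = 168.29°
δ = |180° − 168.29°| = 11.71°
11.71° ≤ 2α = 53.13°  →  valid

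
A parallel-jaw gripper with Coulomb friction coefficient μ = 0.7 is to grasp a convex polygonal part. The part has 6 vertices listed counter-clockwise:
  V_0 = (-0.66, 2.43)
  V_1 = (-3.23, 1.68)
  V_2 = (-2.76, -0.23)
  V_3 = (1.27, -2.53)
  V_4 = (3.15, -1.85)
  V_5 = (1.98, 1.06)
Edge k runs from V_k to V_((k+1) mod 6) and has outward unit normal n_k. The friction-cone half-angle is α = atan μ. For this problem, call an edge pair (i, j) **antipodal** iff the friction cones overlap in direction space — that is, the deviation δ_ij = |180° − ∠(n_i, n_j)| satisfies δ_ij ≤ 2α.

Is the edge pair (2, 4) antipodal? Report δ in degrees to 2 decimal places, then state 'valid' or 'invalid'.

δ = 38.38°, valid

α = atan 0.7 = 34.99°;  2α = 69.98°
edge 2: e_2 = (+4.03, -2.30);  n_2 = (-0.4957, -0.8685)
edge 4: e_4 = (-1.17, +2.91);  n_4 = (+0.9278, +0.3730)
∠(n_2, n_4) = 141.62°
δ = |180° − 141.62°| = 38.38°
38.38° ≤ 2α = 69.98°  →  valid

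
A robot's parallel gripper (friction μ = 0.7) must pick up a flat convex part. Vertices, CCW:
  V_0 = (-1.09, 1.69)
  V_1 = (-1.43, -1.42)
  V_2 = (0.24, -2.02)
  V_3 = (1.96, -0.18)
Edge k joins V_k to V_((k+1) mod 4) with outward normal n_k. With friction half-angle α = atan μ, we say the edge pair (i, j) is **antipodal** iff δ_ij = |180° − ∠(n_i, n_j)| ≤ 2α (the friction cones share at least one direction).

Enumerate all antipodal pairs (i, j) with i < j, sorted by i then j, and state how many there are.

count = 3; pairs: (0,2), (0,3), (1,3)

α = atan 0.7 = 34.99°;  2α = 69.98°
n_0 = (-0.9941, +0.1087)
n_1 = (-0.3381, -0.9411)
n_2 = (+0.7305, -0.6829)
n_3 = (+0.5227, +0.8525)
  (0,1): δ = 103.52°  ·
  (0,2): δ = 36.83°  ✓
  (0,3): δ = 64.73°  ✓
  (1,2): δ = 113.31°  ·
  (1,3): δ = 11.75°  ✓
  (2,3): δ = 78.44°  ·
antipodal pairs: 3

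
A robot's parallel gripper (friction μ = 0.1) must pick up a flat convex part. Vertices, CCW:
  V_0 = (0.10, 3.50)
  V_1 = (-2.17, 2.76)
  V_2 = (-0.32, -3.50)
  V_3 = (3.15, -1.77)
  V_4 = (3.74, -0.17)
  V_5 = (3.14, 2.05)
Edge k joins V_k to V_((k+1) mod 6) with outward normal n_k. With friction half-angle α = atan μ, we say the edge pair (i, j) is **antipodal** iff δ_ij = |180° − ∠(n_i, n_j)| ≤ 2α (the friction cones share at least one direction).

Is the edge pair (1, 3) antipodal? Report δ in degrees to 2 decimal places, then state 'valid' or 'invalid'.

δ = 36.71°, invalid

α = atan 0.1 = 5.71°;  2α = 11.42°
edge 1: e_1 = (+1.85, -6.26);  n_1 = (-0.9590, -0.2834)
edge 3: e_3 = (+0.59, +1.60);  n_3 = (+0.9382, -0.3460)
∠(n_1, n_3) = 143.29°
δ = |180° − 143.29°| = 36.71°
36.71° > 2α = 11.42°  →  invalid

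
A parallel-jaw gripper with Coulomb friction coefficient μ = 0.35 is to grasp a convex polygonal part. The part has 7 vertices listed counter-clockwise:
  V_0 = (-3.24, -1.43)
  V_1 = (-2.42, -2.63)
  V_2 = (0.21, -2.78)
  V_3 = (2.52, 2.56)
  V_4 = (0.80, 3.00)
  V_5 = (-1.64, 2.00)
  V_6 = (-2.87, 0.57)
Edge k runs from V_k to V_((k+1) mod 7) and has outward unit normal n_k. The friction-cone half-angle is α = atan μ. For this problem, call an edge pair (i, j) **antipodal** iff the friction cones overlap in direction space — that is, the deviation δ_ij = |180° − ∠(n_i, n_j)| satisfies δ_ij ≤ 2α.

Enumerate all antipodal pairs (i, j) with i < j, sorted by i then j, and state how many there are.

count = 4; pairs: (1,3), (1,4), (2,5), (2,6)

α = atan 0.35 = 19.29°;  2α = 38.58°
n_0 = (-0.8256, -0.5642)
n_1 = (-0.0569, -0.9984)
n_2 = (+0.9178, -0.3970)
n_3 = (+0.2478, +0.9688)
n_4 = (-0.3792, +0.9253)
n_5 = (-0.7581, +0.6521)
n_6 = (-0.9833, +0.1819)
  (0,1): δ = 127.61°  ·
  (0,2): δ = 57.74°  ·
  (0,3): δ = 41.30°  ·
  (0,4): δ = 77.94°  ·
  (0,5): δ = 104.95°  ·
  (0,6): δ = 135.17°  ·
  (1,2): δ = 110.13°  ·
  (1,3): δ = 11.09°  ✓
  (1,4): δ = 25.55°  ✓
  (1,5): δ = 52.56°  ·
  (1,6): δ = 82.78°  ·
  (2,3): δ = 80.96°  ·
  (2,4): δ = 44.32°  ·
  (2,5): δ = 17.31°  ✓
  (2,6): δ = 12.91°  ✓
  (3,4): δ = 143.37°  ·
  (3,5): δ = 116.35°  ·
  (3,6): δ = 86.13°  ·
  (4,5): δ = 152.99°  ·
  (4,6): δ = 122.77°  ·
  (5,6): δ = 149.78°  ·
antipodal pairs: 4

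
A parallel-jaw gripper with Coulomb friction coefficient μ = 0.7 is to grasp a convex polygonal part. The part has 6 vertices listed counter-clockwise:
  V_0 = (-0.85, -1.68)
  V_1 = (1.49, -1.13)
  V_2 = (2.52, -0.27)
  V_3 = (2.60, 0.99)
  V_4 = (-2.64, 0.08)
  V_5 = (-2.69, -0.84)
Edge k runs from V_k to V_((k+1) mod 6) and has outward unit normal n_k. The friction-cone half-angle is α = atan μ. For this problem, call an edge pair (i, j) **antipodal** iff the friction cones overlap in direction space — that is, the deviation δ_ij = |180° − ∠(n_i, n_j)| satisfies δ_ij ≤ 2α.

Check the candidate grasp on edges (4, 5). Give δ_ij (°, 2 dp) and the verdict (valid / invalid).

δ = 111.43°, invalid

α = atan 0.7 = 34.99°;  2α = 69.98°
edge 4: e_4 = (-0.05, -0.92);  n_4 = (-0.9985, +0.0543)
edge 5: e_5 = (+1.84, -0.84);  n_5 = (-0.4153, -0.9097)
∠(n_4, n_5) = 68.57°
δ = |180° − 68.57°| = 111.43°
111.43° > 2α = 69.98°  →  invalid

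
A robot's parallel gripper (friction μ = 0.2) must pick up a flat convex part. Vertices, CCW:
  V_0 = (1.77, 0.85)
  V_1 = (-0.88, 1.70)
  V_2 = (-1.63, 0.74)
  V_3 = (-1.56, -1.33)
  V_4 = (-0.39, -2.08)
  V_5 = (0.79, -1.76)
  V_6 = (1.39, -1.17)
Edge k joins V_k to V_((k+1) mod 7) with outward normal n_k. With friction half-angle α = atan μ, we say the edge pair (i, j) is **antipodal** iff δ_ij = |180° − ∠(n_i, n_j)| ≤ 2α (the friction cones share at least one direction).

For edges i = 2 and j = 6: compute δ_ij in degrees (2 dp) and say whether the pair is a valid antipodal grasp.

α = atan 0.2 = 11.31°;  2α = 22.62°
edge 2: e_2 = (+0.07, -2.07);  n_2 = (-0.9994, -0.0338)
edge 6: e_6 = (+0.38, +2.02);  n_6 = (+0.9828, -0.1849)
∠(n_2, n_6) = 167.41°
δ = |180° − 167.41°| = 12.59°
12.59° ≤ 2α = 22.62°  →  valid

δ = 12.59°, valid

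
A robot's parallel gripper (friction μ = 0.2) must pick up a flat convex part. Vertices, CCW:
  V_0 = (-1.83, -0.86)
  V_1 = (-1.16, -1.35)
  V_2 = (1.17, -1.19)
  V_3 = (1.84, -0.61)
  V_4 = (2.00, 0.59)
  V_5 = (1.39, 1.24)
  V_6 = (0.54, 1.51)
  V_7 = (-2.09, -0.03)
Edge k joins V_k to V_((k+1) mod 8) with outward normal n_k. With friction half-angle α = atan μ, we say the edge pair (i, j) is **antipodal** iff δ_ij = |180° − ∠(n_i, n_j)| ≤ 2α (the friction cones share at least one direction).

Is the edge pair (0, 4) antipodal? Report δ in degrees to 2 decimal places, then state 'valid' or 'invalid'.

δ = 10.64°, valid

α = atan 0.2 = 11.31°;  2α = 22.62°
edge 0: e_0 = (+0.67, -0.49);  n_0 = (-0.5903, -0.8072)
edge 4: e_4 = (-0.61, +0.65);  n_4 = (+0.7292, +0.6843)
∠(n_0, n_4) = 169.36°
δ = |180° − 169.36°| = 10.64°
10.64° ≤ 2α = 22.62°  →  valid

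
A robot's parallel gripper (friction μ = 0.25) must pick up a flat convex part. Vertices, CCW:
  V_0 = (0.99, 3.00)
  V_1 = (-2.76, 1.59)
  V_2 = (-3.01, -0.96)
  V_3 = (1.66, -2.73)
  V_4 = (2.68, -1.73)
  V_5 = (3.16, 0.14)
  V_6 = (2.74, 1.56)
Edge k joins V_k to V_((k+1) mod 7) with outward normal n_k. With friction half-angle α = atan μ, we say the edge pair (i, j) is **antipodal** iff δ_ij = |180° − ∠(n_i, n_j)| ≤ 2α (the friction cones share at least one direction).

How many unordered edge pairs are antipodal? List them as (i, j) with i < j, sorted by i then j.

α = atan 0.25 = 14.04°;  2α = 28.07°
n_0 = (-0.3519, +0.9360)
n_1 = (-0.9952, +0.0976)
n_2 = (-0.3544, -0.9351)
n_3 = (+0.7001, -0.7141)
n_4 = (+0.9686, -0.2486)
n_5 = (+0.9589, +0.2836)
n_6 = (+0.6354, +0.7722)
  (0,1): δ = 116.21°  ·
  (0,2): δ = 41.36°  ·
  (0,3): δ = 23.83°  ✓
  (0,4): δ = 55.00°  ·
  (0,5): δ = 85.87°  ·
  (0,6): δ = 119.94°  ·
  (1,2): δ = 105.16°  ·
  (1,3): δ = 39.97°  ·
  (1,4): δ = 8.80°  ✓
  (1,5): δ = 22.08°  ✓
  (1,6): δ = 56.15°  ·
  (2,3): δ = 114.81°  ·
  (2,4): δ = 83.64°  ·
  (2,5): δ = 52.77°  ·
  (2,6): δ = 18.69°  ✓
  (3,4): δ = 148.83°  ·
  (3,5): δ = 117.96°  ·
  (3,6): δ = 83.88°  ·
  (4,5): δ = 149.13°  ·
  (4,6): δ = 115.05°  ·
  (5,6): δ = 145.93°  ·
antipodal pairs: 4

count = 4; pairs: (0,3), (1,4), (1,5), (2,6)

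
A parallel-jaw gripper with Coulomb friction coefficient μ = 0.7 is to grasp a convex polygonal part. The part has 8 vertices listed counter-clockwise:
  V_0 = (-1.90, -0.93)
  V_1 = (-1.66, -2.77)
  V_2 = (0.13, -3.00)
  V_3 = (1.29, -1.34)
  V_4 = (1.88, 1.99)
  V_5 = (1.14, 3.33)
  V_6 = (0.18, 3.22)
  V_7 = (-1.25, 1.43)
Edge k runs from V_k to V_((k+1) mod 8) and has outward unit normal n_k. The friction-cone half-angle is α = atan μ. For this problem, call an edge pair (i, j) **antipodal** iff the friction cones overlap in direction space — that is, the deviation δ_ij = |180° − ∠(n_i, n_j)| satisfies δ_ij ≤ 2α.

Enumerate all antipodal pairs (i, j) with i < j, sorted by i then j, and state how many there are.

α = atan 0.7 = 34.99°;  2α = 69.98°
n_0 = (-0.9916, -0.1293)
n_1 = (-0.1274, -0.9918)
n_2 = (+0.8197, -0.5728)
n_3 = (+0.9847, -0.1745)
n_4 = (+0.8754, +0.4834)
n_5 = (-0.1138, +0.9935)
n_6 = (-0.7813, +0.6242)
n_7 = (-0.9641, +0.2655)
  (0,1): δ = 104.75°  ·
  (0,2): δ = 42.38°  ✓
  (0,3): δ = 17.48°  ✓
  (0,4): δ = 21.48°  ✓
  (0,5): δ = 89.11°  ·
  (0,6): δ = 133.95°  ·
  (0,7): δ = 157.17°  ·
  (1,2): δ = 117.62°  ·
  (1,3): δ = 92.73°  ·
  (1,4): δ = 53.77°  ✓
  (1,5): δ = 13.86°  ✓
  (1,6): δ = 58.70°  ✓
  (1,7): δ = 81.92°  ·
  (2,3): δ = 155.10°  ·
  (2,4): δ = 116.15°  ·
  (2,5): δ = 48.52°  ✓
  (2,6): δ = 3.68°  ✓
  (2,7): δ = 19.55°  ✓
  (3,4): δ = 141.04°  ·
  (3,5): δ = 73.42°  ·
  (3,6): δ = 28.57°  ✓
  (3,7): δ = 5.35°  ✓
  (4,5): δ = 112.37°  ·
  (4,6): δ = 67.53°  ✓
  (4,7): δ = 44.31°  ✓
  (5,6): δ = 135.16°  ·
  (5,7): δ = 111.94°  ·
  (6,7): δ = 156.78°  ·
antipodal pairs: 13

count = 13; pairs: (0,2), (0,3), (0,4), (1,4), (1,5), (1,6), (2,5), (2,6), (2,7), (3,6), (3,7), (4,6), (4,7)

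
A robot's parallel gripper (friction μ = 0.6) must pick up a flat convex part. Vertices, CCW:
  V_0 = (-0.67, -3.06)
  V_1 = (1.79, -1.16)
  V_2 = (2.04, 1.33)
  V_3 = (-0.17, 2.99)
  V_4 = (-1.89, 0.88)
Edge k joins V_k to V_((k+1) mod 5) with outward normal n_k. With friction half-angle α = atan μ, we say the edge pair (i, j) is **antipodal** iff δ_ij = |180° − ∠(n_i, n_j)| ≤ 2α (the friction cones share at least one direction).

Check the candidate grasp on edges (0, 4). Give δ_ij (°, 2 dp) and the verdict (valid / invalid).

δ = 69.52°, invalid

α = atan 0.6 = 30.96°;  2α = 61.93°
edge 0: e_0 = (+2.46, +1.90);  n_0 = (+0.6113, -0.7914)
edge 4: e_4 = (+1.22, -3.94);  n_4 = (-0.9553, -0.2958)
∠(n_0, n_4) = 110.48°
δ = |180° − 110.48°| = 69.52°
69.52° > 2α = 61.93°  →  invalid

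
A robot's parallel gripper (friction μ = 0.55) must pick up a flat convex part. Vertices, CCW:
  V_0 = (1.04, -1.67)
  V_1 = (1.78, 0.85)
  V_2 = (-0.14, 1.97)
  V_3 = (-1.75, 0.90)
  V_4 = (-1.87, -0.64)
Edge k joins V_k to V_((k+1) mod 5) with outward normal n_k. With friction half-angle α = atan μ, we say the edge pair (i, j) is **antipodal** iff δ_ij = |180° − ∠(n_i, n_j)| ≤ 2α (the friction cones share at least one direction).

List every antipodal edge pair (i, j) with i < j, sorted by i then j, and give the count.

count = 4; pairs: (0,2), (0,3), (1,4), (2,4)

α = atan 0.55 = 28.81°;  2α = 57.62°
n_0 = (+0.9595, -0.2818)
n_1 = (+0.5039, +0.8638)
n_2 = (-0.5535, +0.8328)
n_3 = (-0.9970, +0.0777)
n_4 = (-0.3337, -0.9427)
  (0,1): δ = 103.89°  ·
  (0,2): δ = 40.03°  ✓
  (0,3): δ = 11.91°  ✓
  (0,4): δ = 86.87°  ·
  (1,2): δ = 116.14°  ·
  (1,3): δ = 64.20°  ·
  (1,4): δ = 10.76°  ✓
  (2,3): δ = 128.06°  ·
  (2,4): δ = 53.10°  ✓
  (3,4): δ = 105.04°  ·
antipodal pairs: 4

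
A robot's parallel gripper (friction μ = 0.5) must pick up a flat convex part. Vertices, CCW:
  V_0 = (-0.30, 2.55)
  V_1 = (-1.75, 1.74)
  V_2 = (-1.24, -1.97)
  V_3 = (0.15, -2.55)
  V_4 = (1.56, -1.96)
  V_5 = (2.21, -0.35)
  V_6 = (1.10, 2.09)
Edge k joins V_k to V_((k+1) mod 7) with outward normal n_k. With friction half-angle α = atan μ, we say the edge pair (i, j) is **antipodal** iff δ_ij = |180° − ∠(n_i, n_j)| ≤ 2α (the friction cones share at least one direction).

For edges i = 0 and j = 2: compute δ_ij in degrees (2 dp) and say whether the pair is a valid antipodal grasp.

δ = 51.84°, valid

α = atan 0.5 = 26.57°;  2α = 53.13°
edge 0: e_0 = (-1.45, -0.81);  n_0 = (-0.4877, +0.8730)
edge 2: e_2 = (+1.39, -0.58);  n_2 = (-0.3851, -0.9229)
∠(n_0, n_2) = 128.16°
δ = |180° − 128.16°| = 51.84°
51.84° ≤ 2α = 53.13°  →  valid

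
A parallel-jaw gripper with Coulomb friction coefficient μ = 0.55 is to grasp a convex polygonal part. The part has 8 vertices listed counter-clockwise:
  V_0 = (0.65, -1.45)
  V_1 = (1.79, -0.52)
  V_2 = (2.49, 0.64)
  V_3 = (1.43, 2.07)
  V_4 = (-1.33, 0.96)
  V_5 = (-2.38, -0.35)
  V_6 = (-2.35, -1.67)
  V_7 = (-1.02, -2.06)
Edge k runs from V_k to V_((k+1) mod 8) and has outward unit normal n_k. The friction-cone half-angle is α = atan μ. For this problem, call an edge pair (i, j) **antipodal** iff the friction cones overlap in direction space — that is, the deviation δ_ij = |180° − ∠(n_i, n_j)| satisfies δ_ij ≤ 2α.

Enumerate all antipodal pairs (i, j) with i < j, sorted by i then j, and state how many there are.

count = 11; pairs: (0,3), (0,4), (0,5), (1,3), (1,4), (1,5), (2,5), (2,6), (3,6), (3,7), (4,7)

α = atan 0.55 = 28.81°;  2α = 57.62°
n_0 = (+0.6321, -0.7749)
n_1 = (+0.8562, -0.5167)
n_2 = (+0.8034, +0.5955)
n_3 = (-0.3731, +0.9278)
n_4 = (-0.7803, +0.6254)
n_5 = (-0.9997, -0.0227)
n_6 = (-0.2814, -0.9596)
n_7 = (+0.3431, -0.9393)
  (0,1): δ = 160.32°  ·
  (0,2): δ = 92.66°  ·
  (0,3): δ = 17.30°  ✓
  (0,4): δ = 12.08°  ✓
  (0,5): δ = 52.09°  ✓
  (0,6): δ = 124.45°  ·
  (0,7): δ = 160.86°  ·
  (1,2): δ = 112.34°  ·
  (1,3): δ = 36.98°  ✓
  (1,4): δ = 7.60°  ✓
  (1,5): δ = 32.41°  ✓
  (1,6): δ = 104.77°  ·
  (1,7): δ = 141.17°  ·
  (2,3): δ = 104.64°  ·
  (2,4): δ = 75.26°  ·
  (2,5): δ = 35.25°  ✓
  (2,6): δ = 37.11°  ✓
  (2,7): δ = 73.52°  ·
  (3,4): δ = 150.62°  ·
  (3,5): δ = 110.61°  ·
  (3,6): δ = 38.25°  ✓
  (3,7): δ = 1.84°  ✓
  (4,5): δ = 139.98°  ·
  (4,6): δ = 67.63°  ·
  (4,7): δ = 31.22°  ✓
  (5,6): δ = 107.64°  ·
  (5,7): δ = 71.24°  ·
  (6,7): δ = 143.59°  ·
antipodal pairs: 11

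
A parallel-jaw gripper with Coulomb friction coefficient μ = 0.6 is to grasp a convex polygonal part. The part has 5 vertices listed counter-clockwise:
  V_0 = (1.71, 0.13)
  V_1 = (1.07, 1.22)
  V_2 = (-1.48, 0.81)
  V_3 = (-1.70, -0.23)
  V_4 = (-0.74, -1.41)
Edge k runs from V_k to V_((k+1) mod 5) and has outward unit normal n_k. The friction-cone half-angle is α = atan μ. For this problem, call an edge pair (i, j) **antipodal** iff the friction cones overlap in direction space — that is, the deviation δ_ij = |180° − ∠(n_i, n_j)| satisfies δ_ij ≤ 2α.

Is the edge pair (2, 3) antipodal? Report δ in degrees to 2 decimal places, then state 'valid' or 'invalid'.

δ = 128.93°, invalid

α = atan 0.6 = 30.96°;  2α = 61.93°
edge 2: e_2 = (-0.22, -1.04);  n_2 = (-0.9783, +0.2070)
edge 3: e_3 = (+0.96, -1.18);  n_3 = (-0.7757, -0.6311)
∠(n_2, n_3) = 51.07°
δ = |180° − 51.07°| = 128.93°
128.93° > 2α = 61.93°  →  invalid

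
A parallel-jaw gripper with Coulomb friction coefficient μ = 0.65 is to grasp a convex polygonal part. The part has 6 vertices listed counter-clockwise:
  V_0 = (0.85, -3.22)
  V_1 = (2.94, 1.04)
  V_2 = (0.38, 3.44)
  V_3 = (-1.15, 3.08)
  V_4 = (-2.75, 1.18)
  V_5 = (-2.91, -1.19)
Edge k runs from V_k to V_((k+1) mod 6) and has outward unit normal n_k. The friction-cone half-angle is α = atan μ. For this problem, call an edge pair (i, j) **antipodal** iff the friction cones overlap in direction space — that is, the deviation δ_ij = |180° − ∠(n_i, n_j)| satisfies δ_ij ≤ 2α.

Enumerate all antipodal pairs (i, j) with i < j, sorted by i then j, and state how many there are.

count = 6; pairs: (0,2), (0,3), (0,4), (1,4), (1,5), (2,5)

α = atan 0.65 = 33.02°;  2α = 66.05°
n_0 = (+0.8978, -0.4405)
n_1 = (+0.6839, +0.7295)
n_2 = (-0.2290, +0.9734)
n_3 = (-0.7649, +0.6441)
n_4 = (-0.9977, +0.0674)
n_5 = (-0.4751, -0.8799)
  (0,1): δ = 107.02°  ·
  (0,2): δ = 50.63°  ✓
  (0,3): δ = 13.97°  ✓
  (0,4): δ = 22.27°  ✓
  (0,5): δ = 87.77°  ·
  (1,2): δ = 123.61°  ·
  (1,3): δ = 86.95°  ·
  (1,4): δ = 50.71°  ✓
  (1,5): δ = 14.79°  ✓
  (2,3): δ = 143.34°  ·
  (2,4): δ = 107.10°  ·
  (2,5): δ = 41.60°  ✓
  (3,4): δ = 143.76°  ·
  (3,5): δ = 78.26°  ·
  (4,5): δ = 114.50°  ·
antipodal pairs: 6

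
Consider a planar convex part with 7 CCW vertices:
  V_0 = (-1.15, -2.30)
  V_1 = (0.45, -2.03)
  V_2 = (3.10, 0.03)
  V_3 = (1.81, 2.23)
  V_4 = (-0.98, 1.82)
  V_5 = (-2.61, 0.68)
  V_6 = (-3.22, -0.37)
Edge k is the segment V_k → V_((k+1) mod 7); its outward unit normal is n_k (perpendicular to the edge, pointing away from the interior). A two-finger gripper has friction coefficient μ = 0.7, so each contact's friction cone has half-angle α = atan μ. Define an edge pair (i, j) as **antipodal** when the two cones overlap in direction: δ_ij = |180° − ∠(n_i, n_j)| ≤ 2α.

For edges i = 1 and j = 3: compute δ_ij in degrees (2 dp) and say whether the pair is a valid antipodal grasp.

δ = 29.50°, valid

α = atan 0.7 = 34.99°;  2α = 69.98°
edge 1: e_1 = (+2.65, +2.06);  n_1 = (+0.6137, -0.7895)
edge 3: e_3 = (-2.79, -0.41);  n_3 = (-0.1454, +0.9894)
∠(n_1, n_3) = 150.50°
δ = |180° − 150.50°| = 29.50°
29.50° ≤ 2α = 69.98°  →  valid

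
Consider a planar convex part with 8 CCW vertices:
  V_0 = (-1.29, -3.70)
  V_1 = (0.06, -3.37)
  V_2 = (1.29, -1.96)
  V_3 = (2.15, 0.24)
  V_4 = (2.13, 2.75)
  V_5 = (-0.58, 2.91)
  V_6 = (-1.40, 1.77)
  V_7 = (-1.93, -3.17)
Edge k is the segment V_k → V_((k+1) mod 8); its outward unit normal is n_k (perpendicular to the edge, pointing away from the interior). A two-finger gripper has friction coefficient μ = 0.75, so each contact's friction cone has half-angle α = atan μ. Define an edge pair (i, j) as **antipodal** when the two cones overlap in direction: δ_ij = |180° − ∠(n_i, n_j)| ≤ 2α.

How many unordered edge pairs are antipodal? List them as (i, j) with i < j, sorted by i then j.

α = atan 0.75 = 36.87°;  2α = 73.74°
n_0 = (+0.2375, -0.9714)
n_1 = (+0.7536, -0.6574)
n_2 = (+0.9314, -0.3641)
n_3 = (+1.0000, +0.0080)
n_4 = (+0.0589, +0.9983)
n_5 = (-0.8118, +0.5839)
n_6 = (-0.9943, +0.1067)
n_7 = (-0.6378, -0.7702)
  (0,1): δ = 144.84°  ·
  (0,2): δ = 125.09°  ·
  (0,3): δ = 103.28°  ·
  (0,4): δ = 17.12°  ✓
  (0,5): δ = 40.54°  ✓
  (0,6): δ = 70.14°  ✓
  (0,7): δ = 126.63°  ·
  (1,2): δ = 160.25°  ·
  (1,3): δ = 138.44°  ·
  (1,4): δ = 52.28°  ✓
  (1,5): δ = 5.37°  ✓
  (1,6): δ = 34.98°  ✓
  (1,7): δ = 91.47°  ·
  (2,3): δ = 158.19°  ·
  (2,4): δ = 72.03°  ✓
  (2,5): δ = 14.38°  ✓
  (2,6): δ = 15.23°  ✓
  (2,7): δ = 71.72°  ✓
  (3,4): δ = 93.84°  ·
  (3,5): δ = 36.18°  ✓
  (3,6): δ = 6.58°  ✓
  (3,7): δ = 49.91°  ✓
  (4,5): δ = 122.35°  ·
  (4,6): δ = 92.74°  ·
  (4,7): δ = 36.25°  ✓
  (5,6): δ = 150.40°  ·
  (5,7): δ = 93.90°  ·
  (6,7): δ = 123.51°  ·
antipodal pairs: 14

count = 14; pairs: (0,4), (0,5), (0,6), (1,4), (1,5), (1,6), (2,4), (2,5), (2,6), (2,7), (3,5), (3,6), (3,7), (4,7)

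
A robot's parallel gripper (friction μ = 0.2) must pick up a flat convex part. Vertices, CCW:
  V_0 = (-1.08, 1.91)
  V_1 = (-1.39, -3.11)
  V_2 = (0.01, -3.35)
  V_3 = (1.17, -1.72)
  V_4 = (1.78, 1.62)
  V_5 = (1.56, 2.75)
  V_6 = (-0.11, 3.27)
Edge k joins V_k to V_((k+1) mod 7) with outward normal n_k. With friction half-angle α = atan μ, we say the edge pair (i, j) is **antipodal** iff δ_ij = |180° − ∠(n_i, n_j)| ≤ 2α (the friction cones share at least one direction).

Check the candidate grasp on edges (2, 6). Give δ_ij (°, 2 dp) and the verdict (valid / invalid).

δ = 0.06°, valid

α = atan 0.2 = 11.31°;  2α = 22.62°
edge 2: e_2 = (+1.16, +1.63);  n_2 = (+0.8147, -0.5798)
edge 6: e_6 = (-0.97, -1.36);  n_6 = (-0.8141, +0.5807)
∠(n_2, n_6) = 179.94°
δ = |180° − 179.94°| = 0.06°
0.06° ≤ 2α = 22.62°  →  valid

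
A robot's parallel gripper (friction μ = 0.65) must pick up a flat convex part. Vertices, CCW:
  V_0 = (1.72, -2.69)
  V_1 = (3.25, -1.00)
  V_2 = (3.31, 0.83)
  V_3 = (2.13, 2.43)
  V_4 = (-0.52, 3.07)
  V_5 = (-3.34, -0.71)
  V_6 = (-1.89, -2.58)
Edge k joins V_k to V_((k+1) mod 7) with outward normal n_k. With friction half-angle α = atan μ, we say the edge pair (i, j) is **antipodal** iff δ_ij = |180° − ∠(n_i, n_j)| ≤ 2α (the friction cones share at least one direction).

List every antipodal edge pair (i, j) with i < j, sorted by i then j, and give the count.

α = atan 0.65 = 33.02°;  2α = 66.05°
n_0 = (+0.7413, -0.6711)
n_1 = (+0.9995, -0.0328)
n_2 = (+0.8048, +0.5935)
n_3 = (+0.2348, +0.9721)
n_4 = (-0.8015, +0.5980)
n_5 = (-0.7903, -0.6128)
n_6 = (-0.0305, -0.9995)
  (0,1): δ = 139.72°  ·
  (0,2): δ = 101.44°  ·
  (0,3): δ = 61.42°  ✓
  (0,4): δ = 5.43°  ✓
  (0,5): δ = 79.95°  ·
  (0,6): δ = 130.41°  ·
  (1,2): δ = 141.71°  ·
  (1,3): δ = 101.70°  ·
  (1,4): δ = 34.85°  ✓
  (1,5): δ = 39.67°  ✓
  (1,6): δ = 90.13°  ·
  (2,3): δ = 139.99°  ·
  (2,4): δ = 73.13°  ·
  (2,5): δ = 1.38°  ✓
  (2,6): δ = 51.85°  ✓
  (3,4): δ = 113.15°  ·
  (3,5): δ = 38.63°  ✓
  (3,6): δ = 11.83°  ✓
  (4,5): δ = 105.49°  ·
  (4,6): δ = 55.02°  ✓
  (5,6): δ = 129.54°  ·
antipodal pairs: 9

count = 9; pairs: (0,3), (0,4), (1,4), (1,5), (2,5), (2,6), (3,5), (3,6), (4,6)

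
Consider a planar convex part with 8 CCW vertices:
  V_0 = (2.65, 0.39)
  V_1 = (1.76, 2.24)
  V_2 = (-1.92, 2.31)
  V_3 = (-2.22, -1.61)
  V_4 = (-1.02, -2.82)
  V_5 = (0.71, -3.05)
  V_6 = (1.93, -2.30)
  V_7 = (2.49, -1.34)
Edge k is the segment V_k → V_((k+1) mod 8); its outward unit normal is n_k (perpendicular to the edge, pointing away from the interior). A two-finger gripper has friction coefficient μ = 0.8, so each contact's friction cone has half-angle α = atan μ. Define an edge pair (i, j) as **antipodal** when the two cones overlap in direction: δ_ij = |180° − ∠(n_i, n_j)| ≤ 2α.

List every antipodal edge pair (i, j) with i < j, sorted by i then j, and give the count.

α = atan 0.8 = 38.66°;  2α = 77.32°
n_0 = (+0.9011, +0.4335)
n_1 = (+0.0190, +0.9998)
n_2 = (-0.9971, +0.0763)
n_3 = (-0.7100, -0.7042)
n_4 = (-0.1318, -0.9913)
n_5 = (+0.5237, -0.8519)
n_6 = (+0.8638, -0.5039)
n_7 = (+0.9958, -0.0921)
  (0,1): δ = 116.78°  ·
  (0,2): δ = 30.07°  ✓
  (0,3): δ = 19.07°  ✓
  (0,4): δ = 56.74°  ✓
  (0,5): δ = 95.89°  ·
  (0,6): δ = 124.05°  ·
  (0,7): δ = 149.02°  ·
  (1,2): δ = 93.29°  ·
  (1,3): δ = 44.15°  ✓
  (1,4): δ = 6.48°  ✓
  (1,5): δ = 32.67°  ✓
  (1,6): δ = 60.83°  ✓
  (1,7): δ = 85.81°  ·
  (2,3): δ = 130.86°  ·
  (2,4): δ = 93.20°  ·
  (2,5): δ = 54.04°  ✓
  (2,6): δ = 25.88°  ✓
  (2,7): δ = 0.91°  ✓
  (3,4): δ = 142.34°  ·
  (3,5): δ = 103.18°  ·
  (3,6): δ = 75.02°  ✓
  (3,7): δ = 50.05°  ✓
  (4,5): δ = 140.85°  ·
  (4,6): δ = 112.68°  ·
  (4,7): δ = 87.71°  ·
  (5,6): δ = 151.84°  ·
  (5,7): δ = 126.87°  ·
  (6,7): δ = 155.03°  ·
antipodal pairs: 12

count = 12; pairs: (0,2), (0,3), (0,4), (1,3), (1,4), (1,5), (1,6), (2,5), (2,6), (2,7), (3,6), (3,7)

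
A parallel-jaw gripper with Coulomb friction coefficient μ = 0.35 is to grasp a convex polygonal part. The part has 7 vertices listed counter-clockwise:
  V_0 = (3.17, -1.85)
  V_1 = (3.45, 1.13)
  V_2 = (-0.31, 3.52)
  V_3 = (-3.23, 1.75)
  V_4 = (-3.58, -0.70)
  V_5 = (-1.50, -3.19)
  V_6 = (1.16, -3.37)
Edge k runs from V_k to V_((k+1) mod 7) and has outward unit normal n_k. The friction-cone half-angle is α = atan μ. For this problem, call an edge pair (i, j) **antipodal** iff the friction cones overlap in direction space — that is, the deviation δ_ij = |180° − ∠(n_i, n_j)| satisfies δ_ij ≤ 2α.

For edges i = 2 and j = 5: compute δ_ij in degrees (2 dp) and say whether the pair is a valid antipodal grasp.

δ = 35.09°, valid

α = atan 0.35 = 19.29°;  2α = 38.58°
edge 2: e_2 = (-2.92, -1.77);  n_2 = (-0.5184, +0.8552)
edge 5: e_5 = (+2.66, -0.18);  n_5 = (-0.0675, -0.9977)
∠(n_2, n_5) = 144.91°
δ = |180° − 144.91°| = 35.09°
35.09° ≤ 2α = 38.58°  →  valid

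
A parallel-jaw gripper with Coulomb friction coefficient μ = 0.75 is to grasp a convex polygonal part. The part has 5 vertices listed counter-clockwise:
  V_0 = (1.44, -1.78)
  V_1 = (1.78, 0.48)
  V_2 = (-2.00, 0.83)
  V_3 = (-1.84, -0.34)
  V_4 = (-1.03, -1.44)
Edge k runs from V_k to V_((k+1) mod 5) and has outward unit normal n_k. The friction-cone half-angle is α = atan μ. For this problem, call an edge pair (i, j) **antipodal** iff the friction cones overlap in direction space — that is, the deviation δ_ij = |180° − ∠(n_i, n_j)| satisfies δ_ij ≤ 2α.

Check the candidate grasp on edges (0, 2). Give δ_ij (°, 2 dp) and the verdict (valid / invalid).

α = atan 0.75 = 36.87°;  2α = 73.74°
edge 0: e_0 = (+0.34, +2.26);  n_0 = (+0.9889, -0.1488)
edge 2: e_2 = (+0.16, -1.17);  n_2 = (-0.9908, -0.1355)
∠(n_0, n_2) = 163.66°
δ = |180° − 163.66°| = 16.34°
16.34° ≤ 2α = 73.74°  →  valid

δ = 16.34°, valid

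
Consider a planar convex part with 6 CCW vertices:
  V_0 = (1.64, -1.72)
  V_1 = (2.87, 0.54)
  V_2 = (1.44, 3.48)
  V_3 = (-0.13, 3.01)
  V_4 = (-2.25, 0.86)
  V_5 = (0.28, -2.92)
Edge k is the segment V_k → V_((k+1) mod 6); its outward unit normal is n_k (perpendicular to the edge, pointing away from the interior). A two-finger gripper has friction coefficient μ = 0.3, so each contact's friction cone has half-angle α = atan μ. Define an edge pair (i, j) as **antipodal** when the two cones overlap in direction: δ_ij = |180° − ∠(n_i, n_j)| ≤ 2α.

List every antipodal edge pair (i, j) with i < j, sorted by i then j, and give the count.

α = atan 0.3 = 16.70°;  2α = 33.40°
n_0 = (+0.8783, -0.4780)
n_1 = (+0.8993, +0.4374)
n_2 = (-0.2868, +0.9580)
n_3 = (-0.7121, +0.7021)
n_4 = (-0.8310, -0.5562)
n_5 = (+0.6616, -0.7498)
  (0,1): δ = 125.50°  ·
  (0,2): δ = 44.78°  ·
  (0,3): δ = 16.04°  ✓
  (0,4): δ = 62.35°  ·
  (0,5): δ = 159.98°  ·
  (1,2): δ = 99.27°  ·
  (1,3): δ = 70.54°  ·
  (1,4): δ = 7.86°  ✓
  (1,5): δ = 105.49°  ·
  (2,3): δ = 151.26°  ·
  (2,4): δ = 72.87°  ·
  (2,5): δ = 24.76°  ✓
  (3,4): δ = 101.61°  ·
  (3,5): δ = 3.98°  ✓
  (4,5): δ = 82.37°  ·
antipodal pairs: 4

count = 4; pairs: (0,3), (1,4), (2,5), (3,5)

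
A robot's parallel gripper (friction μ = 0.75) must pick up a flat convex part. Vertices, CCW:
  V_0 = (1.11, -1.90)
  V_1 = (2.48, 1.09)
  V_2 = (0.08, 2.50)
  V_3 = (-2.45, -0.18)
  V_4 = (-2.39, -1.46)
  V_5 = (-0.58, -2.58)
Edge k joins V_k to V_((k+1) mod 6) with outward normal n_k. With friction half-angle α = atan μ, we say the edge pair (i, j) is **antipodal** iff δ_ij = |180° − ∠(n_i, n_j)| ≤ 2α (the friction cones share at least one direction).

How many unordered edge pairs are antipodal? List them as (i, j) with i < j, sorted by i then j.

α = atan 0.75 = 36.87°;  2α = 73.74°
n_0 = (+0.9091, -0.4166)
n_1 = (+0.5065, +0.8622)
n_2 = (-0.7272, +0.6865)
n_3 = (-0.9989, -0.0468)
n_4 = (-0.5262, -0.8504)
n_5 = (+0.3733, -0.9277)
  (0,1): δ = 95.82°  ·
  (0,2): δ = 18.73°  ✓
  (0,3): δ = 27.30°  ✓
  (0,4): δ = 82.87°  ·
  (0,5): δ = 136.54°  ·
  (1,2): δ = 102.92°  ·
  (1,3): δ = 56.88°  ✓
  (1,4): δ = 1.31°  ✓
  (1,5): δ = 52.35°  ✓
  (2,3): δ = 133.97°  ·
  (2,4): δ = 78.40°  ·
  (2,5): δ = 24.73°  ✓
  (3,4): δ = 124.43°  ·
  (3,5): δ = 70.77°  ✓
  (4,5): δ = 126.33°  ·
antipodal pairs: 7

count = 7; pairs: (0,2), (0,3), (1,3), (1,4), (1,5), (2,5), (3,5)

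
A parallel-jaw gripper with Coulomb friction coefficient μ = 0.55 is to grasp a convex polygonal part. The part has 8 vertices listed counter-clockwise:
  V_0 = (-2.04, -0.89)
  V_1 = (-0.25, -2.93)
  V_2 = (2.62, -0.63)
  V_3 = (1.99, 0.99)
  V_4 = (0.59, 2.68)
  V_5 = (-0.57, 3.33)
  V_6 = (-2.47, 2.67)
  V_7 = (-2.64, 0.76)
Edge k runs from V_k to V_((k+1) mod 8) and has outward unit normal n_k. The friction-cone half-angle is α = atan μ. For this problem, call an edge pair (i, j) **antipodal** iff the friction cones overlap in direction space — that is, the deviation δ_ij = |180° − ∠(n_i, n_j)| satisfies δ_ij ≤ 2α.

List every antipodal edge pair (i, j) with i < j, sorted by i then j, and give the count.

count = 10; pairs: (0,2), (0,3), (0,4), (1,5), (1,6), (2,6), (2,7), (3,6), (3,7), (4,7)

α = atan 0.55 = 28.81°;  2α = 57.62°
n_0 = (-0.7517, -0.6595)
n_1 = (+0.6254, -0.7803)
n_2 = (+0.9320, +0.3624)
n_3 = (+0.7701, +0.6379)
n_4 = (+0.4888, +0.8724)
n_5 = (-0.3281, +0.9446)
n_6 = (-0.9961, +0.0887)
n_7 = (-0.9398, -0.3417)
  (0,1): δ = 92.56°  ·
  (0,2): δ = 20.01°  ✓
  (0,3): δ = 1.63°  ✓
  (0,4): δ = 19.47°  ✓
  (0,5): δ = 67.89°  ·
  (0,6): δ = 133.65°  ·
  (0,7): δ = 158.72°  ·
  (1,2): δ = 107.46°  ·
  (1,3): δ = 89.07°  ·
  (1,4): δ = 67.97°  ·
  (1,5): δ = 19.55°  ✓
  (1,6): δ = 46.21°  ✓
  (1,7): δ = 71.27°  ·
  (2,3): δ = 161.61°  ·
  (2,4): δ = 140.51°  ·
  (2,5): δ = 92.09°  ·
  (2,6): δ = 26.34°  ✓
  (2,7): δ = 1.27°  ✓
  (3,4): δ = 158.90°  ·
  (3,5): δ = 110.48°  ·
  (3,6): δ = 44.72°  ✓
  (3,7): δ = 19.66°  ✓
  (4,5): δ = 131.58°  ·
  (4,6): δ = 65.82°  ·
  (4,7): δ = 40.75°  ✓
  (5,6): δ = 114.24°  ·
  (5,7): δ = 89.17°  ·
  (6,7): δ = 154.93°  ·
antipodal pairs: 10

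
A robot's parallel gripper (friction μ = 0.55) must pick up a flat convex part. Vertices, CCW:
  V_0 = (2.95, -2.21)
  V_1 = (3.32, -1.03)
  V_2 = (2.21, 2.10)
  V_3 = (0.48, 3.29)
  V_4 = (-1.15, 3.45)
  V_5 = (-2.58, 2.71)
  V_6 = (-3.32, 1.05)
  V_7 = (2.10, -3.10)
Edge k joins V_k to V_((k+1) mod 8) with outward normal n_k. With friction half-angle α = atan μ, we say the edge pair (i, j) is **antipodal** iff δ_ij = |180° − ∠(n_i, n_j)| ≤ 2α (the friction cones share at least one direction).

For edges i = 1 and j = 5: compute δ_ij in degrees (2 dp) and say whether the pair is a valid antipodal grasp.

δ = 43.55°, valid

α = atan 0.55 = 28.81°;  2α = 57.62°
edge 1: e_1 = (-1.11, +3.13);  n_1 = (+0.9425, +0.3342)
edge 5: e_5 = (-0.74, -1.66);  n_5 = (-0.9134, +0.4072)
∠(n_1, n_5) = 136.45°
δ = |180° − 136.45°| = 43.55°
43.55° ≤ 2α = 57.62°  →  valid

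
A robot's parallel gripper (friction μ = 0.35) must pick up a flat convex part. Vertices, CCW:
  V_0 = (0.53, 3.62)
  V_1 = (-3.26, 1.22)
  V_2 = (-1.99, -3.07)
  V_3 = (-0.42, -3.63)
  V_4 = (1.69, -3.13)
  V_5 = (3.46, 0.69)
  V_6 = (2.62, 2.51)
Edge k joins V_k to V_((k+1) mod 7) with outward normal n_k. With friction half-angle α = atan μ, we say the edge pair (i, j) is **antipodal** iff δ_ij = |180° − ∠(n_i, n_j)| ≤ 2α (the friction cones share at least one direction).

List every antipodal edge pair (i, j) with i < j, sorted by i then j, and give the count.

count = 4; pairs: (0,3), (0,4), (1,5), (2,6)

α = atan 0.35 = 19.29°;  2α = 38.58°
n_0 = (-0.5350, +0.8449)
n_1 = (-0.9589, -0.2839)
n_2 = (-0.3360, -0.9419)
n_3 = (+0.2306, -0.9731)
n_4 = (+0.9073, -0.4204)
n_5 = (+0.9080, +0.4191)
n_6 = (+0.4691, +0.8832)
  (0,1): δ = 105.85°  ·
  (0,2): δ = 51.97°  ·
  (0,3): δ = 19.01°  ✓
  (0,4): δ = 32.80°  ✓
  (0,5): δ = 82.43°  ·
  (0,6): δ = 119.68°  ·
  (1,2): δ = 126.12°  ·
  (1,3): δ = 93.16°  ·
  (1,4): δ = 41.35°  ·
  (1,5): δ = 8.28°  ✓
  (1,6): δ = 45.54°  ·
  (2,3): δ = 147.04°  ·
  (2,4): δ = 95.23°  ·
  (2,5): δ = 45.59°  ·
  (2,6): δ = 8.34°  ✓
  (3,4): δ = 128.19°  ·
  (3,5): δ = 78.56°  ·
  (3,6): δ = 41.30°  ·
  (4,5): δ = 130.36°  ·
  (4,6): δ = 93.11°  ·
  (5,6): δ = 142.75°  ·
antipodal pairs: 4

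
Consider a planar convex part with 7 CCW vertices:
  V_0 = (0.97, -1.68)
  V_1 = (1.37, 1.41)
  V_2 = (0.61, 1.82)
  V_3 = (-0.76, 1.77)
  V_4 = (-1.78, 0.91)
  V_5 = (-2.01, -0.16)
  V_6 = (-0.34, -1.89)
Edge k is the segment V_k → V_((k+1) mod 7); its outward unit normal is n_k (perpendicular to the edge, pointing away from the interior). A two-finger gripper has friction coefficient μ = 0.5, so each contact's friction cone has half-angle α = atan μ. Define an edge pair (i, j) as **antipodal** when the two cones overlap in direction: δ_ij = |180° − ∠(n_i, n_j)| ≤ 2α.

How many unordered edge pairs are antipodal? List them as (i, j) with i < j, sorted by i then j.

α = atan 0.5 = 26.57°;  2α = 53.13°
n_0 = (+0.9917, -0.1284)
n_1 = (+0.4748, +0.8801)
n_2 = (-0.0365, +0.9993)
n_3 = (-0.6446, +0.7645)
n_4 = (-0.9777, +0.2102)
n_5 = (-0.7195, -0.6945)
n_6 = (+0.1583, -0.9874)
  (0,1): δ = 110.97°  ·
  (0,2): δ = 80.53°  ·
  (0,3): δ = 42.49°  ✓
  (0,4): δ = 4.76°  ✓
  (0,5): δ = 51.36°  ✓
  (0,6): δ = 106.48°  ·
  (1,2): δ = 149.56°  ·
  (1,3): δ = 111.52°  ·
  (1,4): δ = 73.79°  ·
  (1,5): δ = 17.67°  ✓
  (1,6): δ = 37.45°  ✓
  (2,3): δ = 141.95°  ·
  (2,4): δ = 104.22°  ·
  (2,5): δ = 48.10°  ✓
  (2,6): δ = 7.02°  ✓
  (3,4): δ = 142.27°  ·
  (3,5): δ = 86.15°  ·
  (3,6): δ = 31.03°  ✓
  (4,5): δ = 123.88°  ·
  (4,6): δ = 68.76°  ·
  (5,6): δ = 124.88°  ·
antipodal pairs: 8

count = 8; pairs: (0,3), (0,4), (0,5), (1,5), (1,6), (2,5), (2,6), (3,6)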